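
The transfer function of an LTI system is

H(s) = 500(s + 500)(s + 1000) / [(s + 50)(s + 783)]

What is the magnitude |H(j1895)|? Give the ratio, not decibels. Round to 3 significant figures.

540

At s = jω = j1895:
zero (s+500): 500 + j1895 → |·| = √(500²+1895²) = √3841025 ≈ 1959.9, ∠ = arctan(1895/500) ≈ 75.22°
zero (s+1000): 1000 + j1895 → |·| = √(1000²+1895²) = √4591025 ≈ 2142.7, ∠ = arctan(1895/1000) ≈ 62.18°
pole (s+50): 50 + j1895 → |·| = √(50²+1895²) = √3593525 ≈ 1895.7, ∠ = arctan(1895/50) ≈ 88.49°
pole (s+783): 783 + j1895 → |·| = √(783²+1895²) = √4204114 ≈ 2050.4, ∠ = arctan(1895/783) ≈ 67.55°
|H| = 500 · 4.1995e+06 / 3.8869e+06 ≈ 540.21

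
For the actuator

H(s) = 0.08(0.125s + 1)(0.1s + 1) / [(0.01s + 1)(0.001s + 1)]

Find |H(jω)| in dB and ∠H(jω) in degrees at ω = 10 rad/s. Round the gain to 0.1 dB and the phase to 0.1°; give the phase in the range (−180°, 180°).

At ω = 10 rad/s:
zero (1 + j10·0.125) = 1 + j1.25 → |·| ≈ 1.6008, ∠ ≈ 51.34°
zero (1 + j10·0.1) = 1 + j1 → |·| ≈ 1.4142, ∠ ≈ 45.00°
pole (1 + j10·0.01) = 1 + j0.1 → |·| ≈ 1.005, ∠ ≈ 5.71°
pole (1 + j10·0.001) = 1 + j0.01 → |·| ≈ 1, ∠ ≈ 0.57°
|H| = 0.08 · 1.6008 · 1.4142 / (1.005 · 1) ≈ 0.18021
Gain = 20 log₁₀(0.18021) ≈ -14.88 dB
∠H = (51.34° + 45.00°) − (5.71° + 0.57°) = 90.06°

-14.9 dB, 90.1°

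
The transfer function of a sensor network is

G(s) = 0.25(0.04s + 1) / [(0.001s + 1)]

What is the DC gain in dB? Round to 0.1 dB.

G(0) = 0.25 · 1 / 1 = 0.25
20 log₁₀(0.25) ≈ -12.04 dB

-12.0 dB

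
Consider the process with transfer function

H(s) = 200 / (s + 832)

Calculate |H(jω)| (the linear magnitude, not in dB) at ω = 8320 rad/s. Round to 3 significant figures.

0.0239

At s = jω = j8320:
pole (s+832): 832 + j8320 → |·| = √(832²+8320²) = √69914624 ≈ 8361.5, ∠ = arctan(8320/832) ≈ 84.29°
|H| = 200 / 8361.5 ≈ 0.023919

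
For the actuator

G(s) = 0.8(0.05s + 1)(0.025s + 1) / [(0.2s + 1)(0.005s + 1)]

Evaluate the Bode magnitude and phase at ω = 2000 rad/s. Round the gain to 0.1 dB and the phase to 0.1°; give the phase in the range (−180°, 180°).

At ω = 2000 rad/s:
zero (1 + j2000·0.05) = 1 + j100 → |·| ≈ 100, ∠ ≈ 89.43°
zero (1 + j2000·0.025) = 1 + j50 → |·| ≈ 50.01, ∠ ≈ 88.85°
pole (1 + j2000·0.2) = 1 + j400 → |·| ≈ 400, ∠ ≈ 89.86°
pole (1 + j2000·0.005) = 1 + j10 → |·| ≈ 10.05, ∠ ≈ 84.29°
|G| = 0.8 · 100 · 50.01 / (400 · 10.05) ≈ 0.99522
Gain = 20 log₁₀(0.99522) ≈ -0.04 dB
∠G = (89.43° + 88.85°) − (89.86° + 84.29°) = 4.13°

-0.0 dB, 4.1°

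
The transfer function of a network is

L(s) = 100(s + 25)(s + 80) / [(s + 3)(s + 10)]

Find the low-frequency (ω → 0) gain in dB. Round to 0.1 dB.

76.5 dB

L(0) = 100·25·80 / (3·10) ≈ 6666.7
20 log₁₀(6666.7) ≈ 76.48 dB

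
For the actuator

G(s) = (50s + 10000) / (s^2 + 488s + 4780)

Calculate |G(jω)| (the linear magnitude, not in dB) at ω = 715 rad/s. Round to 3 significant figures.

0.0604

Substitute s = j715:
Numerator: 50(j715) + 10000 = 10000 + j35750
Denominator: (j715)^2 + 488(j715) + 4780 = -506445 + j348920
|N| = √(10000² + 35750²) ≈ 37122, ∠N ≈ 74.37°
|D| = √(506445² + 348920²) ≈ 6.1501e+05, ∠D ≈ 145.43°
|G| = 37122 / 6.1501e+05 ≈ 0.06036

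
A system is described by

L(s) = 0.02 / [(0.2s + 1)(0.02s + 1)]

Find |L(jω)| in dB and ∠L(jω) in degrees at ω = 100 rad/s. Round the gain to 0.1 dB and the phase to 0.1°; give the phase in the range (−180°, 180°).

At ω = 100 rad/s:
pole (1 + j100·0.2) = 1 + j20 → |·| ≈ 20.025, ∠ ≈ 87.14°
pole (1 + j100·0.02) = 1 + j2 → |·| ≈ 2.2361, ∠ ≈ 63.43°
|L| = 0.02 · 1 / (20.025 · 2.2361) ≈ 0.00044665
Gain = 20 log₁₀(0.00044665) ≈ -67.00 dB
∠L = (0°) − (87.14° + 63.43°) = -150.57°

-67.0 dB, -150.6°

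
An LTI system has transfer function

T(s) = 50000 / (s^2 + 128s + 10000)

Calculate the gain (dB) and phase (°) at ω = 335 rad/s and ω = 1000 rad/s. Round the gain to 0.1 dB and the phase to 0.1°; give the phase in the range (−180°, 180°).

ω = 335: -6.9 dB, -157.2°; ω = 1000: -26.0 dB, -172.6°

At s = jω = j335:
quadratic: (j335)² + 128·j335 + 10000 = -102225 + j42880 → |·| ≈ 1.1085e+05, ∠ ≈ 157.24°
|T| = 50000 / 1.1085e+05 ≈ 0.45106
Gain = 20 log₁₀(0.45106) ≈ -6.92 dB
∠T = 0.00° − 157.24° = -157.24°

At s = jω = j1000:
quadratic: (j1000)² + 128·j1000 + 10000 = -990000 + j128000 → |·| ≈ 9.9824e+05, ∠ ≈ 172.63°
|T| = 50000 / 9.9824e+05 ≈ 0.050088
Gain = 20 log₁₀(0.050088) ≈ -26.01 dB
∠T = 0.00° − 172.63° = -172.63°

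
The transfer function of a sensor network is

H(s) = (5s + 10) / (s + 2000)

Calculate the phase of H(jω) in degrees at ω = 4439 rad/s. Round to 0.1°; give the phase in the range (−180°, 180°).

24.2°

Substitute s = j4439:
Numerator: 5(j4439) + 10 = 10 + j22195
Denominator: (j4439) + 2000 = 2000 + j4439
|N| = √(10² + 22195²) ≈ 22195, ∠N ≈ 89.97°
|D| = √(2000² + 4439²) ≈ 4868.7, ∠D ≈ 65.75°
∠H = 89.97° − 65.75° = 24.22°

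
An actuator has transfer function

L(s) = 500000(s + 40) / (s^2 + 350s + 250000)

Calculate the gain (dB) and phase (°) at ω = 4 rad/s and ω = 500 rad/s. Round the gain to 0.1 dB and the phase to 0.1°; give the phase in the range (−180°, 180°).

ω = 4: 38.1 dB, 5.4°; ω = 500: 63.1 dB, -4.6°

At s = jω = j4:
zero (s+40): 40 + j4 → |·| = √(40²+4²) = √1616 ≈ 40.2, ∠ = arctan(4/40) ≈ 5.71°
quadratic: (j4)² + 350·j4 + 250000 = 249984 + j1400 → |·| ≈ 2.4999e+05, ∠ ≈ 0.32°
|L| = 500000 · 40.2 / 2.4999e+05 ≈ 80.403
Gain = 20 log₁₀(80.403) ≈ 38.11 dB
∠L = 5.71° − 0.32° = 5.39°

At s = jω = j500:
zero (s+40): 40 + j500 → |·| = √(40²+500²) = √251600 ≈ 501.6, ∠ = arctan(500/40) ≈ 85.43°
quadratic: (j500)² + 350·j500 + 250000 = 0 + j175000 → |·| ≈ 1.75e+05, ∠ ≈ 90.00°
|L| = 500000 · 501.6 / 1.75e+05 ≈ 1433.1
Gain = 20 log₁₀(1433.1) ≈ 63.13 dB
∠L = 85.43° − 90.00° = -4.57°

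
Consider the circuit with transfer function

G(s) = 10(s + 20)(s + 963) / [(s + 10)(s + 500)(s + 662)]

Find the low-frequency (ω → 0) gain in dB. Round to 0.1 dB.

-24.7 dB

G(0) = 10·20·963 / (10·500·662) ≈ 0.058187
20 log₁₀(0.058187) ≈ -24.70 dB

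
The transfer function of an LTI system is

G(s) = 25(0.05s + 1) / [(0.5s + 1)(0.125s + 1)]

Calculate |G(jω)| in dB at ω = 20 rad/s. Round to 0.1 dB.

At ω = 20 rad/s:
zero (1 + j20·0.05) = 1 + j1 → |·| ≈ 1.4142, ∠ ≈ 45.00°
pole (1 + j20·0.5) = 1 + j10 → |·| ≈ 10.05, ∠ ≈ 84.29°
pole (1 + j20·0.125) = 1 + j2.5 → |·| ≈ 2.6926, ∠ ≈ 68.20°
|G| = 25 · 1.4142 / (10.05 · 2.6926) ≈ 1.3065
Gain = 20 log₁₀(1.3065) ≈ 2.32 dB

2.3 dB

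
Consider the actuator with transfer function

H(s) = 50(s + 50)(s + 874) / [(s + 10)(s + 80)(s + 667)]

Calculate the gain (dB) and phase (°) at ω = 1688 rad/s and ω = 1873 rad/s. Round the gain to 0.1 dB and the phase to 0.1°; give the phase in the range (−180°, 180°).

ω = 1688: -30.2 dB, -94.5°; ω = 1873: -31.1 dB, -94.2°

At s = jω = j1688:
zero (s+50): 50 + j1688 → |·| = √(50²+1688²) = √2851844 ≈ 1688.7, ∠ = arctan(1688/50) ≈ 88.30°
zero (s+874): 874 + j1688 → |·| = √(874²+1688²) = √3613220 ≈ 1900.8, ∠ = arctan(1688/874) ≈ 62.63°
pole (s+10): 10 + j1688 → |·| = √(10²+1688²) = √2849444 ≈ 1688, ∠ = arctan(1688/10) ≈ 89.66°
pole (s+80): 80 + j1688 → |·| = √(80²+1688²) = √2855744 ≈ 1689.9, ∠ = arctan(1688/80) ≈ 87.29°
pole (s+667): 667 + j1688 → |·| = √(667²+1688²) = √3294233 ≈ 1815, ∠ = arctan(1688/667) ≈ 68.44°
|H| = 50 · 3.2099e+06 / 5.1774e+09 ≈ 0.030999
Gain = 20 log₁₀(0.030999) ≈ -30.17 dB
∠H = 150.93° − 245.39° = -94.46°

At s = jω = j1873:
zero (s+50): 50 + j1873 → |·| = √(50²+1873²) = √3510629 ≈ 1873.7, ∠ = arctan(1873/50) ≈ 88.47°
zero (s+874): 874 + j1873 → |·| = √(874²+1873²) = √4272005 ≈ 2066.9, ∠ = arctan(1873/874) ≈ 64.98°
pole (s+10): 10 + j1873 → |·| = √(10²+1873²) = √3508229 ≈ 1873, ∠ = arctan(1873/10) ≈ 89.69°
pole (s+80): 80 + j1873 → |·| = √(80²+1873²) = √3514529 ≈ 1874.7, ∠ = arctan(1873/80) ≈ 87.55°
pole (s+667): 667 + j1873 → |·| = √(667²+1873²) = √3953018 ≈ 1988.2, ∠ = arctan(1873/667) ≈ 70.40°
|H| = 50 · 3.8728e+06 / 6.9812e+09 ≈ 0.027737
Gain = 20 log₁₀(0.027737) ≈ -31.14 dB
∠H = 153.45° − 247.64° = -94.19°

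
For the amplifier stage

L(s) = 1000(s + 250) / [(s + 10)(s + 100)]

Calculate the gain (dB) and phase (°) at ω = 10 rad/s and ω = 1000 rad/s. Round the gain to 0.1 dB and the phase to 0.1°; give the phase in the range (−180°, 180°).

ω = 10: 44.9 dB, -48.4°; ω = 1000: 0.2 dB, -97.8°

At s = jω = j10:
zero (s+250): 250 + j10 → |·| = √(250²+10²) = √62600 ≈ 250.2, ∠ = arctan(10/250) ≈ 2.29°
pole (s+10): 10 + j10 → |·| = √(10²+10²) = √200 ≈ 14.142, ∠ = arctan(10/10) ≈ 45.00°
pole (s+100): 100 + j10 → |·| = √(100²+10²) = √10100 ≈ 100.5, ∠ = arctan(10/100) ≈ 5.71°
|L| = 1000 · 250.2 / 1421.3 ≈ 176.04
Gain = 20 log₁₀(176.04) ≈ 44.91 dB
∠L = 2.29° − 50.71° = -48.42°

At s = jω = j1000:
zero (s+250): 250 + j1000 → |·| = √(250²+1000²) = √1062500 ≈ 1030.8, ∠ = arctan(1000/250) ≈ 75.96°
pole (s+10): 10 + j1000 → |·| = √(10²+1000²) = √1000100 ≈ 1000, ∠ = arctan(1000/10) ≈ 89.43°
pole (s+100): 100 + j1000 → |·| = √(100²+1000²) = √1010000 ≈ 1005, ∠ = arctan(1000/100) ≈ 84.29°
|L| = 1000 · 1030.8 / 1.005e+06 ≈ 1.0257
Gain = 20 log₁₀(1.0257) ≈ 0.22 dB
∠L = 75.96° − 173.72° = -97.76°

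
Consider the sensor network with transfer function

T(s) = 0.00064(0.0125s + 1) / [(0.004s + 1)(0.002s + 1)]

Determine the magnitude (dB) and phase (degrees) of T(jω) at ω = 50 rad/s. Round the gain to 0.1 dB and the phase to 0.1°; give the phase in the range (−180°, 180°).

-62.7 dB, 15.0°

At ω = 50 rad/s:
zero (1 + j50·0.0125) = 1 + j0.625 → |·| ≈ 1.1792, ∠ ≈ 32.01°
pole (1 + j50·0.004) = 1 + j0.2 → |·| ≈ 1.0198, ∠ ≈ 11.31°
pole (1 + j50·0.002) = 1 + j0.1 → |·| ≈ 1.005, ∠ ≈ 5.71°
|T| = 0.00064 · 1.1792 / (1.0198 · 1.005) ≈ 0.00073635
Gain = 20 log₁₀(0.00073635) ≈ -62.66 dB
∠T = (32.01°) − (11.31° + 5.71°) = 14.99°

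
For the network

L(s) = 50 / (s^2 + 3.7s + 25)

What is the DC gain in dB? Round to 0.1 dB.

L(0) = 50 / 25 = 2
20 log₁₀(2) ≈ 6.02 dB

6.0 dB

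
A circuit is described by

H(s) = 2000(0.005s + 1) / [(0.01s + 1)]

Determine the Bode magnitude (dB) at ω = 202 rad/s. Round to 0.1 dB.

62.0 dB

At ω = 202 rad/s:
zero (1 + j202·0.005) = 1 + j1.01 → |·| ≈ 1.4213, ∠ ≈ 45.29°
pole (1 + j202·0.01) = 1 + j2.02 → |·| ≈ 2.254, ∠ ≈ 63.66°
|H| = 2000 · 1.4213 / (2.254) ≈ 1261.1
Gain = 20 log₁₀(1261.1) ≈ 62.01 dB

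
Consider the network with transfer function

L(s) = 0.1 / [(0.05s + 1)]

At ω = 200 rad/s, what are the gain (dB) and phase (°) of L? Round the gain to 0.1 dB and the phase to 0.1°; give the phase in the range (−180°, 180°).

At ω = 200 rad/s:
pole (1 + j200·0.05) = 1 + j10 → |·| ≈ 10.05, ∠ ≈ 84.29°
|L| = 0.1 · 1 / (10.05) ≈ 0.0099502
Gain = 20 log₁₀(0.0099502) ≈ -40.04 dB
∠L = (0°) − (84.29°) = -84.29°

-40.0 dB, -84.3°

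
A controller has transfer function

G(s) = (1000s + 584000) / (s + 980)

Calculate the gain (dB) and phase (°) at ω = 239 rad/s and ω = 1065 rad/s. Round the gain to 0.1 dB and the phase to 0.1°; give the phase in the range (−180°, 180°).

ω = 239: 55.9 dB, 8.6°; ω = 1065: 58.5 dB, 13.9°

Substitute s = j239:
Numerator: 1000(j239) + 584000 = 584000 + j239000
Denominator: (j239) + 980 = 980 + j239
|N| = √(584000² + 239000²) ≈ 6.3101e+05, ∠N ≈ 22.26°
|D| = √(980² + 239²) ≈ 1008.7, ∠D ≈ 13.71°
|G| = 6.3101e+05 / 1008.7 ≈ 625.57
Gain = 20 log₁₀(625.57) ≈ 55.93 dB
∠G = 22.26° − 13.71° = 8.55°

Substitute s = j1065:
Numerator: 1000(j1065) + 584000 = 584000 + j1065000
Denominator: (j1065) + 980 = 980 + j1065
|N| = √(584000² + 1065000²) ≈ 1.2146e+06, ∠N ≈ 61.26°
|D| = √(980² + 1065²) ≈ 1447.3, ∠D ≈ 47.38°
|G| = 1.2146e+06 / 1447.3 ≈ 839.22
Gain = 20 log₁₀(839.22) ≈ 58.48 dB
∠G = 61.26° − 47.38° = 13.88°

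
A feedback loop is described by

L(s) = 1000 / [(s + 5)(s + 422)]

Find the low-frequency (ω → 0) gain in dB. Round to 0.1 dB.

-6.5 dB

L(0) = 1000 / (5·422) ≈ 0.47393
20 log₁₀(0.47393) ≈ -6.49 dB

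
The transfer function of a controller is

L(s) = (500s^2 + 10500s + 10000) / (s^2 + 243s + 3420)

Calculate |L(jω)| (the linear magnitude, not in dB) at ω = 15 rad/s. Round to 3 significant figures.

38.8

Substitute s = j15:
Numerator: 500(j15)^2 + 10500(j15) + 10000 = -102500 + j157500
Denominator: (j15)^2 + 243(j15) + 3420 = 3195 + j3645
|N| = √(102500² + 157500²) ≈ 1.8792e+05, ∠N ≈ 123.06°
|D| = √(3195² + 3645²) ≈ 4847.1, ∠D ≈ 48.76°
|L| = 1.8792e+05 / 4847.1 ≈ 38.77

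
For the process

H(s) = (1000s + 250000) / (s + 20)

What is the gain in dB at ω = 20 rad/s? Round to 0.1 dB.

79.0 dB

Substitute s = j20:
Numerator: 1000(j20) + 250000 = 250000 + j20000
Denominator: (j20) + 20 = 20 + j20
|N| = √(250000² + 20000²) ≈ 2.508e+05, ∠N ≈ 4.57°
|D| = √(20² + 20²) ≈ 28.284, ∠D ≈ 45.00°
|H| = 2.508e+05 / 28.284 ≈ 8867.2
Gain = 20 log₁₀(8867.2) ≈ 78.96 dB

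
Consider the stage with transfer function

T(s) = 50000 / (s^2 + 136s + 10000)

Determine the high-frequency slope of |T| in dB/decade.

Each pole contributes −20 dB/decade at high frequency; each zero contributes +20 dB/decade.
Net: 0 zero(s) − 2 pole(s) → -40 dB/decade.

-40 dB/decade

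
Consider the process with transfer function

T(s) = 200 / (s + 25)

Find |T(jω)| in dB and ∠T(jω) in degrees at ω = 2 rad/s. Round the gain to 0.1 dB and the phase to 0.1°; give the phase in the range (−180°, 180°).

Substitute s = j2:
Numerator: 200 = 200 + j0
Denominator: (j2) + 25 = 25 + j2
|N| = √(200² + 0²) ≈ 200, ∠N ≈ 0.00°
|D| = √(25² + 2²) ≈ 25.08, ∠D ≈ 4.57°
|T| = 200 / 25.08 ≈ 7.9745
Gain = 20 log₁₀(7.9745) ≈ 18.03 dB
∠T = 0.00° − 4.57° = -4.57°

18.0 dB, -4.6°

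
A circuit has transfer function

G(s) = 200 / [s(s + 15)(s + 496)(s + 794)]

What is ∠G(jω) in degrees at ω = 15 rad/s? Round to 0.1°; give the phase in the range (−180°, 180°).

At s = jω = j15:
pole (s+15): 15 + j15 → |·| = √(15²+15²) = √450 ≈ 21.213, ∠ = arctan(15/15) ≈ 45.00°
pole (s+496): 496 + j15 → |·| = √(496²+15²) = √246241 ≈ 496.23, ∠ = arctan(15/496) ≈ 1.73°
pole (s+794): 794 + j15 → |·| = √(794²+15²) = √630661 ≈ 794.14, ∠ = arctan(15/794) ≈ 1.08°
pole at origin: |s| = 15, ∠ = 90.00° (in denominator)
∠G = 0.00° − 137.81° = -137.81°

-137.8°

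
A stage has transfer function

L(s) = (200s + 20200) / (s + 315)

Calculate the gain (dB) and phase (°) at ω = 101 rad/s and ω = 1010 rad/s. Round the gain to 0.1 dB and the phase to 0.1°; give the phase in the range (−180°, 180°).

ω = 101: 38.7 dB, 27.2°; ω = 1010: 45.7 dB, 11.6°

Substitute s = j101:
Numerator: 200(j101) + 20200 = 20200 + j20200
Denominator: (j101) + 315 = 315 + j101
|N| = √(20200² + 20200²) ≈ 28567, ∠N ≈ 45.00°
|D| = √(315² + 101²) ≈ 330.8, ∠D ≈ 17.78°
|L| = 28567 / 330.8 ≈ 86.357
Gain = 20 log₁₀(86.357) ≈ 38.73 dB
∠L = 45.00° − 17.78° = 27.22°

Substitute s = j1010:
Numerator: 200(j1010) + 20200 = 20200 + j202000
Denominator: (j1010) + 315 = 315 + j1010
|N| = √(20200² + 202000²) ≈ 2.0301e+05, ∠N ≈ 84.29°
|D| = √(315² + 1010²) ≈ 1058, ∠D ≈ 72.68°
|L| = 2.0301e+05 / 1058 ≈ 191.88
Gain = 20 log₁₀(191.88) ≈ 45.66 dB
∠L = 84.29° − 72.68° = 11.61°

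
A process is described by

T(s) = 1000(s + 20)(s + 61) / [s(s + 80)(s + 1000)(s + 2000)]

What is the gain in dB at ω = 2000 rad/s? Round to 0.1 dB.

-76.0 dB

At s = jω = j2000:
zero (s+20): 20 + j2000 → |·| = √(20²+2000²) = √4000400 ≈ 2000.1, ∠ = arctan(2000/20) ≈ 89.43°
zero (s+61): 61 + j2000 → |·| = √(61²+2000²) = √4003721 ≈ 2000.9, ∠ = arctan(2000/61) ≈ 88.25°
pole (s+80): 80 + j2000 → |·| = √(80²+2000²) = √4006400 ≈ 2001.6, ∠ = arctan(2000/80) ≈ 87.71°
pole (s+1000): 1000 + j2000 → |·| = √(1000²+2000²) = √5000000 ≈ 2236.1, ∠ = arctan(2000/1000) ≈ 63.43°
pole (s+2000): 2000 + j2000 → |·| = √(2000²+2000²) = √8000000 ≈ 2828.4, ∠ = arctan(2000/2000) ≈ 45.00°
pole at origin: |s| = 2000, ∠ = 90.00° (in denominator)
|T| = 1000 · 4.002e+06 / 2.5319e+13 ≈ 0.00015806
Gain = 20 log₁₀(0.00015806) ≈ -76.02 dB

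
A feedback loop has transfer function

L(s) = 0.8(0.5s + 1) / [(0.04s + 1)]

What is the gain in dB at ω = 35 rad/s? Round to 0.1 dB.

At ω = 35 rad/s:
zero (1 + j35·0.5) = 1 + j17.5 → |·| ≈ 17.529, ∠ ≈ 86.73°
pole (1 + j35·0.04) = 1 + j1.4 → |·| ≈ 1.7205, ∠ ≈ 54.46°
|L| = 0.8 · 17.529 / (1.7205) ≈ 8.1507
Gain = 20 log₁₀(8.1507) ≈ 18.22 dB

18.2 dB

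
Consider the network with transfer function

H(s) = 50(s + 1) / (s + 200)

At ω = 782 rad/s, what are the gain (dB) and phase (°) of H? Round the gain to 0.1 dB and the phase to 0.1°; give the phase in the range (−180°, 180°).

At s = jω = j782:
zero (s+1): 1 + j782 → |·| = √(1²+782²) = √611525 ≈ 782, ∠ = arctan(782/1) ≈ 89.93°
pole (s+200): 200 + j782 → |·| = √(200²+782²) = √651524 ≈ 807.17, ∠ = arctan(782/200) ≈ 75.65°
|H| = 50 · 782 / 807.17 ≈ 48.441
Gain = 20 log₁₀(48.441) ≈ 33.70 dB
∠H = 89.93° − 75.65° = 14.28°

33.7 dB, 14.3°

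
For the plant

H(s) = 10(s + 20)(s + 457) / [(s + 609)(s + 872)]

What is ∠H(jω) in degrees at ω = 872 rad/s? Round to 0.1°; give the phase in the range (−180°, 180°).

51.0°

At s = jω = j872:
zero (s+20): 20 + j872 → |·| = √(20²+872²) = √760784 ≈ 872.23, ∠ = arctan(872/20) ≈ 88.69°
zero (s+457): 457 + j872 → |·| = √(457²+872²) = √969233 ≈ 984.5, ∠ = arctan(872/457) ≈ 62.34°
pole (s+609): 609 + j872 → |·| = √(609²+872²) = √1131265 ≈ 1063.6, ∠ = arctan(872/609) ≈ 55.07°
pole (s+872): 872 + j872 → |·| = √(872²+872²) = √1520768 ≈ 1233.2, ∠ = arctan(872/872) ≈ 45.00°
∠H = 151.03° − 100.07° = 50.96°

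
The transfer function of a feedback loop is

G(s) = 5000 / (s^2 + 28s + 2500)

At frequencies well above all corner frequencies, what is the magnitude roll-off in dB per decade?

Each pole contributes −20 dB/decade at high frequency; each zero contributes +20 dB/decade.
Net: 0 zero(s) − 2 pole(s) → -40 dB/decade.

-40 dB/decade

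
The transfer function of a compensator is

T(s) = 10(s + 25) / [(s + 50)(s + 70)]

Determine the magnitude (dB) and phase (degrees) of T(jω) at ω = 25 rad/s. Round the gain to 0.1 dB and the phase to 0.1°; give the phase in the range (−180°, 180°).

-21.4 dB, -1.2°

At s = jω = j25:
zero (s+25): 25 + j25 → |·| = √(25²+25²) = √1250 ≈ 35.355, ∠ = arctan(25/25) ≈ 45.00°
pole (s+50): 50 + j25 → |·| = √(50²+25²) = √3125 ≈ 55.902, ∠ = arctan(25/50) ≈ 26.57°
pole (s+70): 70 + j25 → |·| = √(70²+25²) = √5525 ≈ 74.33, ∠ = arctan(25/70) ≈ 19.65°
|T| = 10 · 35.355 / 4155.2 ≈ 0.085086
Gain = 20 log₁₀(0.085086) ≈ -21.40 dB
∠T = 45.00° − 46.22° = -1.22°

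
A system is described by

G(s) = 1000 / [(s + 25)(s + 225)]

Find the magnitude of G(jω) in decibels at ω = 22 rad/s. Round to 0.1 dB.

At s = jω = j22:
pole (s+25): 25 + j22 → |·| = √(25²+22²) = √1109 ≈ 33.302, ∠ = arctan(22/25) ≈ 41.35°
pole (s+225): 225 + j22 → |·| = √(225²+22²) = √51109 ≈ 226.07, ∠ = arctan(22/225) ≈ 5.58°
|G| = 1000 / 7528.6 ≈ 0.13283
Gain = 20 log₁₀(0.13283) ≈ -17.53 dB

-17.5 dB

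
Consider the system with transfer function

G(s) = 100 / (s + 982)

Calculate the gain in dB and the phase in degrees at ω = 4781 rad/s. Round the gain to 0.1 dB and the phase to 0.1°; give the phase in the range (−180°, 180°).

Substitute s = j4781:
Numerator: 100 = 100 + j0
Denominator: (j4781) + 982 = 982 + j4781
|N| = √(100² + 0²) ≈ 100, ∠N ≈ 0.00°
|D| = √(982² + 4781²) ≈ 4880.8, ∠D ≈ 78.39°
|G| = 100 / 4880.8 ≈ 0.020488
Gain = 20 log₁₀(0.020488) ≈ -33.77 dB
∠G = 0.00° − 78.39° = -78.39°

-33.8 dB, -78.4°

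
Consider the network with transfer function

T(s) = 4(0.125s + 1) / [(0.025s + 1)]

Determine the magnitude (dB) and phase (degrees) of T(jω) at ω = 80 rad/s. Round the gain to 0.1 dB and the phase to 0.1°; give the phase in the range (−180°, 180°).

At ω = 80 rad/s:
zero (1 + j80·0.125) = 1 + j10 → |·| ≈ 10.05, ∠ ≈ 84.29°
pole (1 + j80·0.025) = 1 + j2 → |·| ≈ 2.2361, ∠ ≈ 63.43°
|T| = 4 · 10.05 / (2.2361) ≈ 17.978
Gain = 20 log₁₀(17.978) ≈ 25.09 dB
∠T = (84.29°) − (63.43°) = 20.86°

25.1 dB, 20.9°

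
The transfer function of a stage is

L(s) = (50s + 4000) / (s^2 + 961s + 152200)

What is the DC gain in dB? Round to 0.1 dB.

L(0) = 4000 / 152200 ≈ 0.026281
20 log₁₀(0.026281) ≈ -31.61 dB

-31.6 dB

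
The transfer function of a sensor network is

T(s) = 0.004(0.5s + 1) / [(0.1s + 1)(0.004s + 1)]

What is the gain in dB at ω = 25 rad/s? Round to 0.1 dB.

-34.6 dB

At ω = 25 rad/s:
zero (1 + j25·0.5) = 1 + j12.5 → |·| ≈ 12.54, ∠ ≈ 85.43°
pole (1 + j25·0.1) = 1 + j2.5 → |·| ≈ 2.6926, ∠ ≈ 68.20°
pole (1 + j25·0.004) = 1 + j0.1 → |·| ≈ 1.005, ∠ ≈ 5.71°
|T| = 0.004 · 12.54 / (2.6926 · 1.005) ≈ 0.018536
Gain = 20 log₁₀(0.018536) ≈ -34.64 dB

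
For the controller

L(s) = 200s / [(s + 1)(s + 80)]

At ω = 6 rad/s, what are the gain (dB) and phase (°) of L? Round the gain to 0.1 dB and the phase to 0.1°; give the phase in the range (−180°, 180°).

At s = jω = j6:
zero at origin: s = j6 → |·| = 6, ∠ = 90.00°
pole (s+1): 1 + j6 → |·| = √(1²+6²) = √37 ≈ 6.0828, ∠ = arctan(6/1) ≈ 80.54°
pole (s+80): 80 + j6 → |·| = √(80²+6²) = √6436 ≈ 80.225, ∠ = arctan(6/80) ≈ 4.29°
|L| = 200 · 6 / 487.99 ≈ 2.4591
Gain = 20 log₁₀(2.4591) ≈ 7.82 dB
∠L = 90.00° − 84.83° = 5.17°

7.8 dB, 5.2°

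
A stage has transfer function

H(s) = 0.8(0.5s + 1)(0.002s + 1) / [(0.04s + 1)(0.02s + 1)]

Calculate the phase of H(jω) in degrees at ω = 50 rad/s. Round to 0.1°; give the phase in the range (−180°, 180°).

At ω = 50 rad/s:
zero (1 + j50·0.5) = 1 + j25 → |·| ≈ 25.02, ∠ ≈ 87.71°
zero (1 + j50·0.002) = 1 + j0.1 → |·| ≈ 1.005, ∠ ≈ 5.71°
pole (1 + j50·0.04) = 1 + j2 → |·| ≈ 2.2361, ∠ ≈ 63.43°
pole (1 + j50·0.02) = 1 + j1 → |·| ≈ 1.4142, ∠ ≈ 45.00°
∠H = (87.71° + 5.71°) − (63.43° + 45.00°) = -15.01°

-15.0°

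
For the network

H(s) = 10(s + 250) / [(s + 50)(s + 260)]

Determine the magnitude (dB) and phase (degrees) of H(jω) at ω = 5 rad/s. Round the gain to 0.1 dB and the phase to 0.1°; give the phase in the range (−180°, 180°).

At s = jω = j5:
zero (s+250): 250 + j5 → |·| = √(250²+5²) = √62525 ≈ 250.05, ∠ = arctan(5/250) ≈ 1.15°
pole (s+50): 50 + j5 → |·| = √(50²+5²) = √2525 ≈ 50.249, ∠ = arctan(5/50) ≈ 5.71°
pole (s+260): 260 + j5 → |·| = √(260²+5²) = √67625 ≈ 260.05, ∠ = arctan(5/260) ≈ 1.10°
|H| = 10 · 250.05 / 13067 ≈ 0.19136
Gain = 20 log₁₀(0.19136) ≈ -14.36 dB
∠H = 1.15° − 6.81° = -5.66°

-14.4 dB, -5.7°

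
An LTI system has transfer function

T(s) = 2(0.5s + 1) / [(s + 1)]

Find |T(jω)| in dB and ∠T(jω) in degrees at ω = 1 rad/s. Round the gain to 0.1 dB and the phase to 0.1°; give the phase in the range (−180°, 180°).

4.0 dB, -18.4°

At ω = 1 rad/s:
zero (1 + j1·0.5) = 1 + j0.5 → |·| ≈ 1.118, ∠ ≈ 26.57°
pole (1 + j1·1) = 1 + j1 → |·| ≈ 1.4142, ∠ ≈ 45.00°
|T| = 2 · 1.118 / (1.4142) ≈ 1.5811
Gain = 20 log₁₀(1.5811) ≈ 3.98 dB
∠T = (26.57°) − (45.00°) = -18.43°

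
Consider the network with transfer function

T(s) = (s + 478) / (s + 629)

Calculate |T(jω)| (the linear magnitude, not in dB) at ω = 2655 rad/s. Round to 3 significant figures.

Substitute s = j2655:
Numerator: (j2655) + 478 = 478 + j2655
Denominator: (j2655) + 629 = 629 + j2655
|N| = √(478² + 2655²) ≈ 2697.7, ∠N ≈ 79.79°
|D| = √(629² + 2655²) ≈ 2728.5, ∠D ≈ 76.67°
|T| = 2697.7 / 2728.5 ≈ 0.98871

0.989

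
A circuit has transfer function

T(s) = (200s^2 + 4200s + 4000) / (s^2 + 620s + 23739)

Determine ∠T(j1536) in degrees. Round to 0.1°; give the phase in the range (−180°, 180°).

21.4°

Substitute s = j1536:
Numerator: 200(j1536)^2 + 4200(j1536) + 4000 = -471855200 + j6451200
Denominator: (j1536)^2 + 620(j1536) + 23739 = -2335557 + j952320
|N| = √(471855200² + 6451200²) ≈ 4.719e+08, ∠N ≈ 179.22°
|D| = √(2335557² + 952320²) ≈ 2.5222e+06, ∠D ≈ 157.82°
∠T = 179.22° − 157.82° = 21.40°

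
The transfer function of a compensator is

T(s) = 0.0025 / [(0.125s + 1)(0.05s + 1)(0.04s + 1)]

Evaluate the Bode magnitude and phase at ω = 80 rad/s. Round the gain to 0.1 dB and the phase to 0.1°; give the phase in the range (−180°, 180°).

At ω = 80 rad/s:
pole (1 + j80·0.125) = 1 + j10 → |·| ≈ 10.05, ∠ ≈ 84.29°
pole (1 + j80·0.05) = 1 + j4 → |·| ≈ 4.1231, ∠ ≈ 75.96°
pole (1 + j80·0.04) = 1 + j3.2 → |·| ≈ 3.3526, ∠ ≈ 72.65°
|T| = 0.0025 · 1 / (10.05 · 4.1231 · 3.3526) ≈ 1.7996e-05
Gain = 20 log₁₀(1.7996e-05) ≈ -94.90 dB
∠T = (0°) − (84.29° + 75.96° + 72.65°) = -232.90° ≡ 127.10° (principal value)

-94.9 dB, 127.1°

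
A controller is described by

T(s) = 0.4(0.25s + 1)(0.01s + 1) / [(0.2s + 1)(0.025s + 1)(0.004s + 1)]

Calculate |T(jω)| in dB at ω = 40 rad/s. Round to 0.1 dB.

-8.5 dB

At ω = 40 rad/s:
zero (1 + j40·0.25) = 1 + j10 → |·| ≈ 10.05, ∠ ≈ 84.29°
zero (1 + j40·0.01) = 1 + j0.4 → |·| ≈ 1.077, ∠ ≈ 21.80°
pole (1 + j40·0.2) = 1 + j8 → |·| ≈ 8.0623, ∠ ≈ 82.87°
pole (1 + j40·0.025) = 1 + j1 → |·| ≈ 1.4142, ∠ ≈ 45.00°
pole (1 + j40·0.004) = 1 + j0.16 → |·| ≈ 1.0127, ∠ ≈ 9.09°
|T| = 0.4 · 10.05 · 1.077 / (8.0623 · 1.4142 · 1.0127) ≈ 0.37497
Gain = 20 log₁₀(0.37497) ≈ -8.52 dB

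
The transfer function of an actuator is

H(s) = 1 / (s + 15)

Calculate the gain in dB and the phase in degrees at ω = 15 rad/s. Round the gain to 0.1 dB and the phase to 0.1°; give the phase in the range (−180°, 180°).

Substitute s = j15:
Numerator: 1 = 1 + j0
Denominator: (j15) + 15 = 15 + j15
|N| = √(1² + 0²) ≈ 1, ∠N ≈ 0.00°
|D| = √(15² + 15²) ≈ 21.213, ∠D ≈ 45.00°
|H| = 1 / 21.213 ≈ 0.047141
Gain = 20 log₁₀(0.047141) ≈ -26.53 dB
∠H = 0.00° − 45.00° = -45.00°

-26.5 dB, -45.0°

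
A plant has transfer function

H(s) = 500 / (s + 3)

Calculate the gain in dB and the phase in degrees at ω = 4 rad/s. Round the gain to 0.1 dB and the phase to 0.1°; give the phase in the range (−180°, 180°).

At s = jω = j4:
pole (s+3): 3 + j4 → |·| = √(3²+4²) = √25 ≈ 5, ∠ = arctan(4/3) ≈ 53.13°
|H| = 500 / 5 ≈ 100
Gain = 20 log₁₀(100) ≈ 40.00 dB
∠H = 0.00° − 53.13° = -53.13°

40.0 dB, -53.1°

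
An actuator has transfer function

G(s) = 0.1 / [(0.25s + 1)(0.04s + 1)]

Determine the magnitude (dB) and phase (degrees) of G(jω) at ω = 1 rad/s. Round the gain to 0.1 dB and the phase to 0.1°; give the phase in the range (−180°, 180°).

At ω = 1 rad/s:
pole (1 + j1·0.25) = 1 + j0.25 → |·| ≈ 1.0308, ∠ ≈ 14.04°
pole (1 + j1·0.04) = 1 + j0.04 → |·| ≈ 1.0008, ∠ ≈ 2.29°
|G| = 0.1 · 1 / (1.0308 · 1.0008) ≈ 0.096934
Gain = 20 log₁₀(0.096934) ≈ -20.27 dB
∠G = (0°) − (14.04° + 2.29°) = -16.33°

-20.3 dB, -16.3°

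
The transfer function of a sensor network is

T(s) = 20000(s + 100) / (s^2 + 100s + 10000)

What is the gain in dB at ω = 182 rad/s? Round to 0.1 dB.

At s = jω = j182:
zero (s+100): 100 + j182 → |·| = √(100²+182²) = √43124 ≈ 207.66, ∠ = arctan(182/100) ≈ 61.21°
quadratic: (j182)² + 100·j182 + 10000 = -23124 + j18200 → |·| ≈ 29427, ∠ ≈ 141.80°
|T| = 20000 · 207.66 / 29427 ≈ 141.14
Gain = 20 log₁₀(141.14) ≈ 42.99 dB

43.0 dB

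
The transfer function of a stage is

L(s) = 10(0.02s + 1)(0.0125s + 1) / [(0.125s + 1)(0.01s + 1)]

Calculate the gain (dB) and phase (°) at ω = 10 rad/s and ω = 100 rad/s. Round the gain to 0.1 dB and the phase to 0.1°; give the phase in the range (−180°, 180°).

At ω = 10 rad/s:
zero (1 + j10·0.02) = 1 + j0.2 → |·| ≈ 1.0198, ∠ ≈ 11.31°
zero (1 + j10·0.0125) = 1 + j0.125 → |·| ≈ 1.0078, ∠ ≈ 7.13°
pole (1 + j10·0.125) = 1 + j1.25 → |·| ≈ 1.6008, ∠ ≈ 51.34°
pole (1 + j10·0.01) = 1 + j0.1 → |·| ≈ 1.005, ∠ ≈ 5.71°
|L| = 10 · 1.0198 · 1.0078 / (1.6008 · 1.005) ≈ 6.3883
Gain = 20 log₁₀(6.3883) ≈ 16.11 dB
∠L = (11.31° + 7.13°) − (51.34° + 5.71°) = -38.61°

At ω = 100 rad/s:
zero (1 + j100·0.02) = 1 + j2 → |·| ≈ 2.2361, ∠ ≈ 63.43°
zero (1 + j100·0.0125) = 1 + j1.25 → |·| ≈ 1.6008, ∠ ≈ 51.34°
pole (1 + j100·0.125) = 1 + j12.5 → |·| ≈ 12.54, ∠ ≈ 85.43°
pole (1 + j100·0.01) = 1 + j1 → |·| ≈ 1.4142, ∠ ≈ 45.00°
|L| = 10 · 2.2361 · 1.6008 / (12.54 · 1.4142) ≈ 2.0185
Gain = 20 log₁₀(2.0185) ≈ 6.10 dB
∠L = (63.43° + 51.34°) − (85.43° + 45.00°) = -15.66°

ω = 10: 16.1 dB, -38.6°; ω = 100: 6.1 dB, -15.7°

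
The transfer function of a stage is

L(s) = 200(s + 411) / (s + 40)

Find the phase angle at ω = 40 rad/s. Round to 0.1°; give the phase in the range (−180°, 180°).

At s = jω = j40:
zero (s+411): 411 + j40 → |·| = √(411²+40²) = √170521 ≈ 412.94, ∠ = arctan(40/411) ≈ 5.56°
pole (s+40): 40 + j40 → |·| = √(40²+40²) = √3200 ≈ 56.569, ∠ = arctan(40/40) ≈ 45.00°
∠L = 5.56° − 45.00° = -39.44°

-39.4°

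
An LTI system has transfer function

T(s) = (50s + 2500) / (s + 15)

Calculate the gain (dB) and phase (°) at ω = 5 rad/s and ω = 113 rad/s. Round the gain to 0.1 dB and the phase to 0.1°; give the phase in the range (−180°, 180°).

Substitute s = j5:
Numerator: 50(j5) + 2500 = 2500 + j250
Denominator: (j5) + 15 = 15 + j5
|N| = √(2500² + 250²) ≈ 2512.5, ∠N ≈ 5.71°
|D| = √(15² + 5²) ≈ 15.811, ∠D ≈ 18.43°
|T| = 2512.5 / 15.811 ≈ 158.91
Gain = 20 log₁₀(158.91) ≈ 44.02 dB
∠T = 5.71° − 18.43° = -12.72°

Substitute s = j113:
Numerator: 50(j113) + 2500 = 2500 + j5650
Denominator: (j113) + 15 = 15 + j113
|N| = √(2500² + 5650²) ≈ 6178.4, ∠N ≈ 66.13°
|D| = √(15² + 113²) ≈ 113.99, ∠D ≈ 82.44°
|T| = 6178.4 / 113.99 ≈ 54.201
Gain = 20 log₁₀(54.201) ≈ 34.68 dB
∠T = 66.13° − 82.44° = -16.31°

ω = 5: 44.0 dB, -12.7°; ω = 113: 34.7 dB, -16.3°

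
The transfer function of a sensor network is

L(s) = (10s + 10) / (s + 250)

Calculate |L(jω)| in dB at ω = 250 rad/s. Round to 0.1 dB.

17.0 dB

Substitute s = j250:
Numerator: 10(j250) + 10 = 10 + j2500
Denominator: (j250) + 250 = 250 + j250
|N| = √(10² + 2500²) ≈ 2500, ∠N ≈ 89.77°
|D| = √(250² + 250²) ≈ 353.55, ∠D ≈ 45.00°
|L| = 2500 / 353.55 ≈ 7.0711
Gain = 20 log₁₀(7.0711) ≈ 16.99 dB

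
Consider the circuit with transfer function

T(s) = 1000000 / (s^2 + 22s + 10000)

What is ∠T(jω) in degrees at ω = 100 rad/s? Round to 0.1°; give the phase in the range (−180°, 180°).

-90.0°

At s = jω = j100:
quadratic: (j100)² + 22·j100 + 10000 = 0 + j2200 → |·| ≈ 2200, ∠ ≈ 90.00°
∠T = 0.00° − 90.00° = -90.00°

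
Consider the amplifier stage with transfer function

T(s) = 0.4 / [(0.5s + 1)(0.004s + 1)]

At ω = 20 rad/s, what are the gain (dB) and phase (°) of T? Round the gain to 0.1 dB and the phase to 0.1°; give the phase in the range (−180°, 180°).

-28.0 dB, -88.9°

At ω = 20 rad/s:
pole (1 + j20·0.5) = 1 + j10 → |·| ≈ 10.05, ∠ ≈ 84.29°
pole (1 + j20·0.004) = 1 + j0.08 → |·| ≈ 1.0032, ∠ ≈ 4.57°
|T| = 0.4 · 1 / (10.05 · 1.0032) ≈ 0.039674
Gain = 20 log₁₀(0.039674) ≈ -28.03 dB
∠T = (0°) − (84.29° + 4.57°) = -88.86°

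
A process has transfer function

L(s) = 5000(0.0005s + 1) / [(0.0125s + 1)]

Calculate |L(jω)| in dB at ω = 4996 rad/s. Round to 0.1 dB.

At ω = 4996 rad/s:
zero (1 + j4996·0.0005) = 1 + j2.498 → |·| ≈ 2.6907, ∠ ≈ 68.18°
pole (1 + j4996·0.0125) = 1 + j62.45 → |·| ≈ 62.458, ∠ ≈ 89.08°
|L| = 5000 · 2.6907 / (62.458) ≈ 215.4
Gain = 20 log₁₀(215.4) ≈ 46.66 dB

46.7 dB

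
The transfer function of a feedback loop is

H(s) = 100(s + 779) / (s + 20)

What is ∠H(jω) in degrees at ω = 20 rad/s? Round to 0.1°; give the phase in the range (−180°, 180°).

At s = jω = j20:
zero (s+779): 779 + j20 → |·| = √(779²+20²) = √607241 ≈ 779.26, ∠ = arctan(20/779) ≈ 1.47°
pole (s+20): 20 + j20 → |·| = √(20²+20²) = √800 ≈ 28.284, ∠ = arctan(20/20) ≈ 45.00°
∠H = 1.47° − 45.00° = -43.53°

-43.5°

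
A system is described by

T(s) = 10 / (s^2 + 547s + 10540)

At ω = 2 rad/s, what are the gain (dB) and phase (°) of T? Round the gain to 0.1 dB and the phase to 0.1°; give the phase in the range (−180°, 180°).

Substitute s = j2:
Numerator: 10 = 10 + j0
Denominator: (j2)^2 + 547(j2) + 10540 = 10536 + j1094
|N| = √(10² + 0²) ≈ 10, ∠N ≈ 0.00°
|D| = √(10536² + 1094²) ≈ 10593, ∠D ≈ 5.93°
|T| = 10 / 10593 ≈ 0.00094402
Gain = 20 log₁₀(0.00094402) ≈ -60.50 dB
∠T = 0.00° − 5.93° = -5.93°

-60.5 dB, -5.9°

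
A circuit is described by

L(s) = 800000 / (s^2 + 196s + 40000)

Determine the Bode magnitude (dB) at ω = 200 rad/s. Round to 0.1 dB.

At s = jω = j200:
quadratic: (j200)² + 196·j200 + 40000 = 0 + j39200 → |·| ≈ 39200, ∠ ≈ 90.00°
|L| = 800000 / 39200 ≈ 20.408
Gain = 20 log₁₀(20.408) ≈ 26.20 dB

26.2 dB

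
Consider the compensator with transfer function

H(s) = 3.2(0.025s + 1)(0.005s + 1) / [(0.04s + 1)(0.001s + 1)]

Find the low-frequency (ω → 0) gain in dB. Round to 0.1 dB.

10.1 dB

H(0) = 3.2 · 1 / 1 = 3.2
20 log₁₀(3.2) ≈ 10.10 dB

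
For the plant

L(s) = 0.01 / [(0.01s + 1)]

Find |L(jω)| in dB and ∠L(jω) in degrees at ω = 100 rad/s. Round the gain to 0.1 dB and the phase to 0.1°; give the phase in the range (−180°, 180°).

-43.0 dB, -45.0°

At ω = 100 rad/s:
pole (1 + j100·0.01) = 1 + j1 → |·| ≈ 1.4142, ∠ ≈ 45.00°
|L| = 0.01 · 1 / (1.4142) ≈ 0.0070711
Gain = 20 log₁₀(0.0070711) ≈ -43.01 dB
∠L = (0°) − (45.00°) = -45.00°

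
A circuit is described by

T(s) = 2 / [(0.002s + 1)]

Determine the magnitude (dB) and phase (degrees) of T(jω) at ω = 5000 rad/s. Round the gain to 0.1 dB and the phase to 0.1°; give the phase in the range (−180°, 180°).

-14.0 dB, -84.3°

At ω = 5000 rad/s:
pole (1 + j5000·0.002) = 1 + j10 → |·| ≈ 10.05, ∠ ≈ 84.29°
|T| = 2 · 1 / (10.05) ≈ 0.199
Gain = 20 log₁₀(0.199) ≈ -14.02 dB
∠T = (0°) − (84.29°) = -84.29°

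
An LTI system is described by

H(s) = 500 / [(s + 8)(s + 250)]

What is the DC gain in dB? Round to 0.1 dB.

H(0) = 500 / (8·250) = 0.25
20 log₁₀(0.25) ≈ -12.04 dB

-12.0 dB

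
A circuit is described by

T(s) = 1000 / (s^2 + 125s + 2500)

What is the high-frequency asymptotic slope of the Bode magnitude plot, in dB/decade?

Each pole contributes −20 dB/decade at high frequency; each zero contributes +20 dB/decade.
Net: 0 zero(s) − 2 pole(s) → -40 dB/decade.

-40 dB/decade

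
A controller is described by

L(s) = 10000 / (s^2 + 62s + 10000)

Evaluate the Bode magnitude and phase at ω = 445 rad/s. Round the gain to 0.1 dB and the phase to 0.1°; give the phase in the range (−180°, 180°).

-25.6 dB, -171.7°

At s = jω = j445:
quadratic: (j445)² + 62·j445 + 10000 = -188025 + j27590 → |·| ≈ 1.9004e+05, ∠ ≈ 171.65°
|L| = 10000 / 1.9004e+05 ≈ 0.052621
Gain = 20 log₁₀(0.052621) ≈ -25.58 dB
∠L = 0.00° − 171.65° = -171.65°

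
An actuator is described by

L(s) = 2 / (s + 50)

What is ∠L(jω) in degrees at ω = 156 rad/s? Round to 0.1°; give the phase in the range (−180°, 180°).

-72.2°

Substitute s = j156:
Numerator: 2 = 2 + j0
Denominator: (j156) + 50 = 50 + j156
|N| = √(2² + 0²) ≈ 2, ∠N ≈ 0.00°
|D| = √(50² + 156²) ≈ 163.82, ∠D ≈ 72.23°
∠L = 0.00° − 72.23° = -72.23°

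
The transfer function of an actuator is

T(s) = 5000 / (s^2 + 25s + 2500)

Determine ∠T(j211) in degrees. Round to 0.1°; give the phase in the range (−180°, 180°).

At s = jω = j211:
quadratic: (j211)² + 25·j211 + 2500 = -42021 + j5275 → |·| ≈ 42351, ∠ ≈ 172.84°
∠T = 0.00° − 172.84° = -172.84°

-172.8°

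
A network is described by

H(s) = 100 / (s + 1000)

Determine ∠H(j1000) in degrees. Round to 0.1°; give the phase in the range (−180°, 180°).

-45.0°

At s = jω = j1000:
pole (s+1000): 1000 + j1000 → |·| = √(1000²+1000²) = √2000000 ≈ 1414.2, ∠ = arctan(1000/1000) ≈ 45.00°
∠H = 0.00° − 45.00° = -45.00°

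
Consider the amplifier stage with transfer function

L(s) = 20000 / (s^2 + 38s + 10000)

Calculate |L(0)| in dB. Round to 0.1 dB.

6.0 dB

L(0) = 20000 / 10000 = 2
20 log₁₀(2) ≈ 6.02 dB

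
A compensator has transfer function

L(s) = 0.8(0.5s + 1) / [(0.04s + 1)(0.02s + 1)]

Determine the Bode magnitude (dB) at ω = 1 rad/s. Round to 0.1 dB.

-1.0 dB

At ω = 1 rad/s:
zero (1 + j1·0.5) = 1 + j0.5 → |·| ≈ 1.118, ∠ ≈ 26.57°
pole (1 + j1·0.04) = 1 + j0.04 → |·| ≈ 1.0008, ∠ ≈ 2.29°
pole (1 + j1·0.02) = 1 + j0.02 → |·| ≈ 1.0002, ∠ ≈ 1.15°
|L| = 0.8 · 1.118 / (1.0008 · 1.0002) ≈ 0.89351
Gain = 20 log₁₀(0.89351) ≈ -0.98 dB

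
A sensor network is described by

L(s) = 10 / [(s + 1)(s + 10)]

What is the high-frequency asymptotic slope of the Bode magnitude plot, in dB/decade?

-40 dB/decade

Each pole contributes −20 dB/decade at high frequency; each zero contributes +20 dB/decade.
Net: 0 zero(s) − 2 pole(s) → -40 dB/decade.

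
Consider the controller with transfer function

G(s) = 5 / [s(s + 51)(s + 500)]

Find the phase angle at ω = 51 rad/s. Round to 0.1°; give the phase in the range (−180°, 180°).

-140.8°

At s = jω = j51:
pole (s+51): 51 + j51 → |·| = √(51²+51²) = √5202 ≈ 72.125, ∠ = arctan(51/51) ≈ 45.00°
pole (s+500): 500 + j51 → |·| = √(500²+51²) = √252601 ≈ 502.59, ∠ = arctan(51/500) ≈ 5.82°
pole at origin: |s| = 51, ∠ = 90.00° (in denominator)
∠G = 0.00° − 140.82° = -140.82°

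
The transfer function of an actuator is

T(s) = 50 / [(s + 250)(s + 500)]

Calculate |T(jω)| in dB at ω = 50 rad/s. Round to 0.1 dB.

-68.2 dB

At s = jω = j50:
pole (s+250): 250 + j50 → |·| = √(250²+50²) = √65000 ≈ 254.95, ∠ = arctan(50/250) ≈ 11.31°
pole (s+500): 500 + j50 → |·| = √(500²+50²) = √252500 ≈ 502.49, ∠ = arctan(50/500) ≈ 5.71°
|T| = 50 / 1.2811e+05 ≈ 0.00039029
Gain = 20 log₁₀(0.00039029) ≈ -68.17 dB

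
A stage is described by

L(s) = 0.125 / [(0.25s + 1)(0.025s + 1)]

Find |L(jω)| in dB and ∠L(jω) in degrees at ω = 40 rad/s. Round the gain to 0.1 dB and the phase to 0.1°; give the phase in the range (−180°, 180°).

At ω = 40 rad/s:
pole (1 + j40·0.25) = 1 + j10 → |·| ≈ 10.05, ∠ ≈ 84.29°
pole (1 + j40·0.025) = 1 + j1 → |·| ≈ 1.4142, ∠ ≈ 45.00°
|L| = 0.125 · 1 / (10.05 · 1.4142) ≈ 0.0087949
Gain = 20 log₁₀(0.0087949) ≈ -41.12 dB
∠L = (0°) − (84.29° + 45.00°) = -129.29°

-41.1 dB, -129.3°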